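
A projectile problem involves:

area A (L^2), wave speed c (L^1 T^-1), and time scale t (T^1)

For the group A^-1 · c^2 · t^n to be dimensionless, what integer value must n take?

Balance the T exponent: (1)·n from t, plus −(0) + 2·(-1) = -2 from the rest, must sum to zero.
n − 2 = 0, so n = 2.

2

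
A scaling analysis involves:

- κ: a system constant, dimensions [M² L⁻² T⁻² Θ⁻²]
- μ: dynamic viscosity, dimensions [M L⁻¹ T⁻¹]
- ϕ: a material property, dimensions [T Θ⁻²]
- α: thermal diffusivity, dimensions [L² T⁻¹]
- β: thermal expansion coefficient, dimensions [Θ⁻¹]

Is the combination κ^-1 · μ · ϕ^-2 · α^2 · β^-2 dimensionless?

Sum the exponent of each base dimension across the product:
  M: −[κ]_M + [μ]_M − 2·[ϕ]_M + 2·[α]_M − 2·[β]_M = −(2) + (1) − 2·(0) + 2·(0) − 2·(0) = -1
  L: −[κ]_L + [μ]_L − 2·[ϕ]_L + 2·[α]_L − 2·[β]_L = −(-2) + (-1) − 2·(0) + 2·(2) − 2·(0) = 5
  T: −[κ]_T + [μ]_T − 2·[ϕ]_T + 2·[α]_T − 2·[β]_T = −(-2) + (-1) − 2·(1) + 2·(-1) − 2·(0) = -3
  Θ: −[κ]_Θ + [μ]_Θ − 2·[ϕ]_Θ + 2·[α]_Θ − 2·[β]_Θ = −(-2) + (0) − 2·(-2) + 2·(0) − 2·(-1) = 8
Net dimensions [M⁻¹ L⁵ T⁻³ Θ⁸] ≠ [1] — not dimensionless.

no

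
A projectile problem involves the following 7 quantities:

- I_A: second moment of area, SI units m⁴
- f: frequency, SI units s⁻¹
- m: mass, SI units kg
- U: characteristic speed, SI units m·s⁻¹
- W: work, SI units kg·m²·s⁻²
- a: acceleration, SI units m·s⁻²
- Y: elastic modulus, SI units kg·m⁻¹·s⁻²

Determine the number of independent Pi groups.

There are 7 variables and 3 base dimensions (M, L, T).
The dimension matrix has rank 3.
Independent dimensionless groups: 7 − 3 = 4.

4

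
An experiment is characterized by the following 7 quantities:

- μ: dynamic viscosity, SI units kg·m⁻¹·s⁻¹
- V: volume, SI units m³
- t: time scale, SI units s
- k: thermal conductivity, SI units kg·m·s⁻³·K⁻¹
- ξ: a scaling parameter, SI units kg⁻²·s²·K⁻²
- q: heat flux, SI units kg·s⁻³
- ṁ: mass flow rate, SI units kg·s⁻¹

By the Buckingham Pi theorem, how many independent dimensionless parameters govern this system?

There are 7 variables and 4 base dimensions (M, L, T, Θ).
The dimension matrix has rank 4.
Independent dimensionless groups: 7 − 4 = 3.

3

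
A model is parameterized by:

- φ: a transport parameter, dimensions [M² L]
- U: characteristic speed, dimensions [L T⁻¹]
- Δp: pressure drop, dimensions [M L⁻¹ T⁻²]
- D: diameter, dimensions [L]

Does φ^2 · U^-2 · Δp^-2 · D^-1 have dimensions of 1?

no

Sum the exponent of each base dimension across the product:
  M: 2·[φ]_M − 2·[U]_M − 2·[Δp]_M − [D]_M = 2·(2) − 2·(0) − 2·(1) − (0) = 2
  L: 2·[φ]_L − 2·[U]_L − 2·[Δp]_L − [D]_L = 2·(1) − 2·(1) − 2·(-1) − (1) = 1
  T: 2·[φ]_T − 2·[U]_T − 2·[Δp]_T − [D]_T = 2·(0) − 2·(-1) − 2·(-2) − (0) = 6
Net dimensions [M² L T⁶] ≠ [1] — not dimensionless.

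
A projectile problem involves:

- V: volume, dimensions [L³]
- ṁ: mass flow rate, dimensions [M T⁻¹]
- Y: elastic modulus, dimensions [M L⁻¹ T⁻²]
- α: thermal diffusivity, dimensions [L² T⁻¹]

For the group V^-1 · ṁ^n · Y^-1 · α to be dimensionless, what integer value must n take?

Balance the M exponent: (1)·n from ṁ, plus −(0) − (1) + (0) = -1 from the rest, must sum to zero.
n − 1 = 0, so n = 1.

1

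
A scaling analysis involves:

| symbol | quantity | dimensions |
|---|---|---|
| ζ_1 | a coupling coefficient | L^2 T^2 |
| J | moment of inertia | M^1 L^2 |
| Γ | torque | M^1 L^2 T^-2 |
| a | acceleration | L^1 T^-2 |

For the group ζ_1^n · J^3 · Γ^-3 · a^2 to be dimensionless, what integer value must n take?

Balance the L exponent: (2)·n from ζ_1, plus 3·(2) − 3·(2) + 2·(1) = 2 from the rest, must sum to zero.
2n + 2 = 0, so n = -1.

-1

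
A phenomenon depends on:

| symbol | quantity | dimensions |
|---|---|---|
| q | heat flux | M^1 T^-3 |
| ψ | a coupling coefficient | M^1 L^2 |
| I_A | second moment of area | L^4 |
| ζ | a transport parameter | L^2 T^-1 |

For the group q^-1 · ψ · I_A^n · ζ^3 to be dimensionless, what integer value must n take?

-2

Balance the L exponent: (4)·n from I_A, plus −(0) + (2) + 3·(2) = 8 from the rest, must sum to zero.
4n + 8 = 0, so n = -2.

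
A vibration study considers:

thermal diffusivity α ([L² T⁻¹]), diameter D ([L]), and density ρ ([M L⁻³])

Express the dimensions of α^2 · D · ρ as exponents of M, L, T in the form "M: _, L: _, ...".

M: 1, L: 2, T: -2

Collect each base-dimension exponent across the product:
  M: 2·(0) + (0) + (1) = 1
  L: 2·(2) + (1) + (-3) = 2
  T: 2·(-1) + (0) + (0) = -2
So the dimensions are [M L² T⁻²].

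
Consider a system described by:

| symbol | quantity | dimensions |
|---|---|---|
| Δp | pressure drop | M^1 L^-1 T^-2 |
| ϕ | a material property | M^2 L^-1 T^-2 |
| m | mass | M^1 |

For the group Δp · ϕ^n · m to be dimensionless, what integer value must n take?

Balance the M exponent: (2)·n from ϕ, plus (1) + (1) = 2 from the rest, must sum to zero.
2n + 2 = 0, so n = -1.

-1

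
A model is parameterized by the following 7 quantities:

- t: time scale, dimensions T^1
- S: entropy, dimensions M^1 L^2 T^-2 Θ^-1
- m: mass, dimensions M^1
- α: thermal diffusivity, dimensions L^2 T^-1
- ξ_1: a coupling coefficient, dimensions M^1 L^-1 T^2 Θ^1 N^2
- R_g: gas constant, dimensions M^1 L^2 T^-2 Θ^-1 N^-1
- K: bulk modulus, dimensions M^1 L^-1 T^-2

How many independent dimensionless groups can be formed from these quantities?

2

There are 7 variables and 5 base dimensions (M, L, T, Θ, N).
The dimension matrix has rank 5.
Independent dimensionless groups: 7 − 5 = 2.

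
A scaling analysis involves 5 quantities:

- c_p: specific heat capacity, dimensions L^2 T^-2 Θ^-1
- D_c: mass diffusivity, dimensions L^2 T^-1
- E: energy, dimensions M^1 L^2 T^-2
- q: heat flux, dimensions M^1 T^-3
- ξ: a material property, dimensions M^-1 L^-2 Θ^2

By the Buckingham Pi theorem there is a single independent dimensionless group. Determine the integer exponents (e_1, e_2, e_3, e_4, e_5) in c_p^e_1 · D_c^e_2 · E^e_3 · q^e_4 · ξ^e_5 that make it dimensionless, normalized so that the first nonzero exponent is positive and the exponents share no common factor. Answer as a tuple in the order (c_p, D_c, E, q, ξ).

M: e_1·(0) + e_2·(0) + e_3·(1) + e_4·(1) + e_5·(-1) = 0
L: e_1·(2) + e_2·(2) + e_3·(2) + e_4·(0) + e_5·(-2) = 0
T: e_1·(-2) + e_2·(-1) + e_3·(-2) + e_4·(-3) + e_5·(0) = 0
Θ: e_1·(-1) + e_2·(0) + e_3·(0) + e_4·(0) + e_5·(2) = 0
Solving this homogeneous linear system for the smallest-integer solution (first nonzero entry positive) gives (2, -4, 3, -2, 1).

(2, -4, 3, -2, 1)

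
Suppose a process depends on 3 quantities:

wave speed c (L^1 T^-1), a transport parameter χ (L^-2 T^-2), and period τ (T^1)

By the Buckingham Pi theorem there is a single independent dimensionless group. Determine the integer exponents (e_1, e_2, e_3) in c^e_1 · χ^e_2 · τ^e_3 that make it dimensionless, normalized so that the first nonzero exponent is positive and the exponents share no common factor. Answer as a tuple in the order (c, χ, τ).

L: e_1·(1) + e_2·(-2) + e_3·(0) = 0
T: e_1·(-1) + e_2·(-2) + e_3·(1) = 0
Solving this homogeneous linear system for the smallest-integer solution (first nonzero entry positive) gives (2, 1, 4).

(2, 1, 4)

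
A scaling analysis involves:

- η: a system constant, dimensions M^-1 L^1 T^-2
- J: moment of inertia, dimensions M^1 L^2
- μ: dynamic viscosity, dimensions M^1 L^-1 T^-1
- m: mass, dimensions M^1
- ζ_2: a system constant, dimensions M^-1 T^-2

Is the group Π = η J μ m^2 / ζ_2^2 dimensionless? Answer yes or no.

Sum the exponent of each base dimension across the product:
  M: [η]_M + [J]_M + [μ]_M + 2·[m]_M − 2·[ζ_2]_M = (-1) + (1) + (1) + 2·(1) − 2·(-1) = 5
  L: [η]_L + [J]_L + [μ]_L + 2·[m]_L − 2·[ζ_2]_L = (1) + (2) + (-1) + 2·(0) − 2·(0) = 2
  T: [η]_T + [J]_T + [μ]_T + 2·[m]_T − 2·[ζ_2]_T = (-2) + (0) + (-1) + 2·(0) − 2·(-2) = 1
Net dimensions [M⁵ L² T] ≠ [1] — not dimensionless.

no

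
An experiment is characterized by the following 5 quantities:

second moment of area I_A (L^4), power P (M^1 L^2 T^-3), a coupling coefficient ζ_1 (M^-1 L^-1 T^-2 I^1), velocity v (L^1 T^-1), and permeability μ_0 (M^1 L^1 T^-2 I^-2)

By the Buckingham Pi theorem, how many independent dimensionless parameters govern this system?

There are 5 variables and 4 base dimensions (M, L, T, I).
The dimension matrix has rank 4.
Independent dimensionless groups: 5 − 4 = 1.

1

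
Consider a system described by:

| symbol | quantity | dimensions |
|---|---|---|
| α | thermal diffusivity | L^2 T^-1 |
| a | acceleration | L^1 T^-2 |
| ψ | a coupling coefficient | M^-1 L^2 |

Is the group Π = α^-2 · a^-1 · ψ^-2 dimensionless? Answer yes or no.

no

Sum the exponent of each base dimension across the product:
  M: −2·[α]_M − [a]_M − 2·[ψ]_M = −2·(0) − (0) − 2·(-1) = 2
  L: −2·[α]_L − [a]_L − 2·[ψ]_L = −2·(2) − (1) − 2·(2) = -9
  T: −2·[α]_T − [a]_T − 2·[ψ]_T = −2·(-1) − (-2) − 2·(0) = 4
Net dimensions [M² L⁻⁹ T⁴] ≠ [1] — not dimensionless.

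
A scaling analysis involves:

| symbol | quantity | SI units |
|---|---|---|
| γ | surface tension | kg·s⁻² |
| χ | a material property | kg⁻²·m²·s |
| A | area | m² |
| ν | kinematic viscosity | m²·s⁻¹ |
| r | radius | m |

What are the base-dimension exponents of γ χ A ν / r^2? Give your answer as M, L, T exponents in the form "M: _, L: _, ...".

Collect each base-dimension exponent across the product:
  M: (1) + (-2) + (0) + (0) − 2·(0) = -1
  L: (0) + (2) + (2) + (2) − 2·(1) = 4
  T: (-2) + (1) + (0) + (-1) − 2·(0) = -2
So the dimensions are [M⁻¹ L⁴ T⁻²].

M: -1, L: 4, T: -2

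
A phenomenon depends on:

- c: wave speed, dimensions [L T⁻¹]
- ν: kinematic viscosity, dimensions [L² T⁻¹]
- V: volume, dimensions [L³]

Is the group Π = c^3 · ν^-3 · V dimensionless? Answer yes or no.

yes

Sum the exponent of each base dimension across the product:
  L: 3·[c]_L − 3·[ν]_L + [V]_L = 3·(1) − 3·(2) + (3) = 0
  T: 3·[c]_T − 3·[ν]_T + [V]_T = 3·(-1) − 3·(-1) + (0) = 0
All base exponents vanish — dimensionless.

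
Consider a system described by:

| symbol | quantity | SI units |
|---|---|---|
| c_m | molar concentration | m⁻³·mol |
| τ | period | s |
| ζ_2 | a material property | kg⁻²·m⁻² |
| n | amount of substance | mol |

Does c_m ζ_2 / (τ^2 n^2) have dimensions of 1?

no

Sum the exponent of each base dimension across the product:
  M: [c_m]_M − 2·[τ]_M + [ζ_2]_M − 2·[n]_M = (0) − 2·(0) + (-2) − 2·(0) = -2
  L: [c_m]_L − 2·[τ]_L + [ζ_2]_L − 2·[n]_L = (-3) − 2·(0) + (-2) − 2·(0) = -5
  T: [c_m]_T − 2·[τ]_T + [ζ_2]_T − 2·[n]_T = (0) − 2·(1) + (0) − 2·(0) = -2
  N: [c_m]_N − 2·[τ]_N + [ζ_2]_N − 2·[n]_N = (1) − 2·(0) + (0) − 2·(1) = -1
Net dimensions [M⁻² L⁻⁵ T⁻² N⁻¹] ≠ [1] — not dimensionless.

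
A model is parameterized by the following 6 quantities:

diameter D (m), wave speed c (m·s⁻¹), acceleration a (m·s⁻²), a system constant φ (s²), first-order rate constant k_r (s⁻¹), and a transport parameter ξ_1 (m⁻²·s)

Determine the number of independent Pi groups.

4

There are 6 variables and 2 base dimensions (L, T).
The dimension matrix has rank 2.
Independent dimensionless groups: 6 − 2 = 4.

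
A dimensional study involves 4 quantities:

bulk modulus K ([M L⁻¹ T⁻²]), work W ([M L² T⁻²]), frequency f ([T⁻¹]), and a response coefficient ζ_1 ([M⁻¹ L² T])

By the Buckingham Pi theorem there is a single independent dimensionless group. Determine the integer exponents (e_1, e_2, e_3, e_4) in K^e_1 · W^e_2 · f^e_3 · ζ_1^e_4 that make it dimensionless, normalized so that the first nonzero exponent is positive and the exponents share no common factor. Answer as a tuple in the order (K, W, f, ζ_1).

(4, -1, -3, 3)

M: e_1·(1) + e_2·(1) + e_3·(0) + e_4·(-1) = 0
L: e_1·(-1) + e_2·(2) + e_3·(0) + e_4·(2) = 0
T: e_1·(-2) + e_2·(-2) + e_3·(-1) + e_4·(1) = 0
Solving this homogeneous linear system for the smallest-integer solution (first nonzero entry positive) gives (4, -1, -3, 3).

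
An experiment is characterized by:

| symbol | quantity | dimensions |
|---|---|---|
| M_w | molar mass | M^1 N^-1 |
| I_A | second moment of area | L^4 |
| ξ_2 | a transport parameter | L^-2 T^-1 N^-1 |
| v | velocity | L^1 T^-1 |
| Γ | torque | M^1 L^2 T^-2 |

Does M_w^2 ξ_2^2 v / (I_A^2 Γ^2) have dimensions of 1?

no

Sum the exponent of each base dimension across the product:
  M: 2·[M_w]_M − 2·[I_A]_M + 2·[ξ_2]_M + [v]_M − 2·[Γ]_M = 2·(1) − 2·(0) + 2·(0) + (0) − 2·(1) = 0
  L: 2·[M_w]_L − 2·[I_A]_L + 2·[ξ_2]_L + [v]_L − 2·[Γ]_L = 2·(0) − 2·(4) + 2·(-2) + (1) − 2·(2) = -15
  T: 2·[M_w]_T − 2·[I_A]_T + 2·[ξ_2]_T + [v]_T − 2·[Γ]_T = 2·(0) − 2·(0) + 2·(-1) + (-1) − 2·(-2) = 1
  N: 2·[M_w]_N − 2·[I_A]_N + 2·[ξ_2]_N + [v]_N − 2·[Γ]_N = 2·(-1) − 2·(0) + 2·(-1) + (0) − 2·(0) = -4
Net dimensions [L⁻¹⁵ T N⁻⁴] ≠ [1] — not dimensionless.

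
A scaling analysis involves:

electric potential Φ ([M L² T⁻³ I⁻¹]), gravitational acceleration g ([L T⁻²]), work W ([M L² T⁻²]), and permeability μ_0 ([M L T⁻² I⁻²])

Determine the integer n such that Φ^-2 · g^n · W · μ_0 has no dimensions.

Balance the L exponent: (1)·n from g, plus −2·(2) + (2) + (1) = -1 from the rest, must sum to zero.
n − 1 = 0, so n = 1.

1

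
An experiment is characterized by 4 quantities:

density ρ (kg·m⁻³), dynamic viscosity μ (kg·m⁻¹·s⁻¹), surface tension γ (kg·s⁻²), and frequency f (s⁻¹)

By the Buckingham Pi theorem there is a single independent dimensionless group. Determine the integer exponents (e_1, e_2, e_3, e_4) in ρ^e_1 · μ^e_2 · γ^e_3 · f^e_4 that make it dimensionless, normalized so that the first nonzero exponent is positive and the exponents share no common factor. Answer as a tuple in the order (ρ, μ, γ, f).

(1, -3, 2, -1)

M: e_1·(1) + e_2·(1) + e_3·(1) + e_4·(0) = 0
L: e_1·(-3) + e_2·(-1) + e_3·(0) + e_4·(0) = 0
T: e_1·(0) + e_2·(-1) + e_3·(-2) + e_4·(-1) = 0
Solving this homogeneous linear system for the smallest-integer solution (first nonzero entry positive) gives (1, -3, 2, -1).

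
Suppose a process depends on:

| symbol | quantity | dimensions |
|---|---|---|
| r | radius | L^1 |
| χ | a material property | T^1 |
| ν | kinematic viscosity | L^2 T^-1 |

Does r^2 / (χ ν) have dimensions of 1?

yes

Sum the exponent of each base dimension across the product:
  L: 2·[r]_L − [χ]_L − [ν]_L = 2·(1) − (0) − (2) = 0
  T: 2·[r]_T − [χ]_T − [ν]_T = 2·(0) − (1) − (-1) = 0
All base exponents vanish — dimensionless.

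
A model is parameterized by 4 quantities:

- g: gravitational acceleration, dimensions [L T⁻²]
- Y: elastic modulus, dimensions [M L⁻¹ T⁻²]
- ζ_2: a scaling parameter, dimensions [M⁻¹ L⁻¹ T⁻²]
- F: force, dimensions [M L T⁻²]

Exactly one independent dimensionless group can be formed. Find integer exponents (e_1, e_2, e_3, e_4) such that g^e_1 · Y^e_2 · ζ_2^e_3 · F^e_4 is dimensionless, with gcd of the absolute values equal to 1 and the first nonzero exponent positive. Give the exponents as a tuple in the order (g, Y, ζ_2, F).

M: e_1·(0) + e_2·(1) + e_3·(-1) + e_4·(1) = 0
L: e_1·(1) + e_2·(-1) + e_3·(-1) + e_4·(1) = 0
T: e_1·(-2) + e_2·(-2) + e_3·(-2) + e_4·(-2) = 0
Solving this homogeneous linear system for the smallest-integer solution (first nonzero entry positive) gives (2, 1, -1, -2).

(2, 1, -1, -2)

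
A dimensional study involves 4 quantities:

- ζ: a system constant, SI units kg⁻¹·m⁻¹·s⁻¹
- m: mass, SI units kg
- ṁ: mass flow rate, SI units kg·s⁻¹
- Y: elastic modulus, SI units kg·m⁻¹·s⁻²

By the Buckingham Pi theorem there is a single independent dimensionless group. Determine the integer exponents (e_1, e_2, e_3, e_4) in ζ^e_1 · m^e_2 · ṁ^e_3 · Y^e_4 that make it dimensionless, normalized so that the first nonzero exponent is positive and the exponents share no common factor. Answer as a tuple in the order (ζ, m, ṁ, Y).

M: e_1·(-1) + e_2·(1) + e_3·(1) + e_4·(1) = 0
L: e_1·(-1) + e_2·(0) + e_3·(0) + e_4·(-1) = 0
T: e_1·(-1) + e_2·(0) + e_3·(-1) + e_4·(-2) = 0
Solving this homogeneous linear system for the smallest-integer solution (first nonzero entry positive) gives (1, 1, 1, -1).

(1, 1, 1, -1)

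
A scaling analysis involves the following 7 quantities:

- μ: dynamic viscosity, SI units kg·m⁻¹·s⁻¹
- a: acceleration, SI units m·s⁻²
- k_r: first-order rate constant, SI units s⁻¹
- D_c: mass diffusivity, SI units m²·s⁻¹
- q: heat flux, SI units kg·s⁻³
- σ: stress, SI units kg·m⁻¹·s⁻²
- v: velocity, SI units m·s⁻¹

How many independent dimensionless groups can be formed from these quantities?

4

There are 7 variables and 3 base dimensions (M, L, T).
The dimension matrix has rank 3.
Independent dimensionless groups: 7 − 3 = 4.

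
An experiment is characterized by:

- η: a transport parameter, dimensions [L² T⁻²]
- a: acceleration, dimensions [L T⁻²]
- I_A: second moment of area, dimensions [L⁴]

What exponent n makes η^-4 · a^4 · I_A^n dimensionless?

Balance the L exponent: (4)·n from I_A, plus −4·(2) + 4·(1) = -4 from the rest, must sum to zero.
4n − 4 = 0, so n = 1.

1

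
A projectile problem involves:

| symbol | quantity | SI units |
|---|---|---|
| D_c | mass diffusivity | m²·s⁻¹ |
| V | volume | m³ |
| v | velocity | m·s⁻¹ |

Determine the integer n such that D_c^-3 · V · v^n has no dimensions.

Balance the L exponent: (1)·n from v, plus −3·(2) + (3) = -3 from the rest, must sum to zero.
n − 3 = 0, so n = 3.

3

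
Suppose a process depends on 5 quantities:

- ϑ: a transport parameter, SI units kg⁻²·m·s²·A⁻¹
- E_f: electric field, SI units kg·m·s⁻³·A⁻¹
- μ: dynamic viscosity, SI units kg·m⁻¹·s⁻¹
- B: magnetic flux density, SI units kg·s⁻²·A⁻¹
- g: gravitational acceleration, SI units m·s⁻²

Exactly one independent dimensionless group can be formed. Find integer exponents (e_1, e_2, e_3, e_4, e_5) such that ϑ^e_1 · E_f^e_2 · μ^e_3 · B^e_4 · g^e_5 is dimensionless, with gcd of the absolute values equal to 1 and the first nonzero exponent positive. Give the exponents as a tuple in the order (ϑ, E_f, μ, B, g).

M: e_1·(-2) + e_2·(1) + e_3·(1) + e_4·(1) + e_5·(0) = 0
L: e_1·(1) + e_2·(1) + e_3·(-1) + e_4·(0) + e_5·(1) = 0
T: e_1·(2) + e_2·(-3) + e_3·(-1) + e_4·(-2) + e_5·(-2) = 0
I: e_1·(-1) + e_2·(-1) + e_3·(0) + e_4·(-1) + e_5·(0) = 0
Solving this homogeneous linear system for the smallest-integer solution (first nonzero entry positive) gives (1, 3, 3, -4, -1).

(1, 3, 3, -4, -1)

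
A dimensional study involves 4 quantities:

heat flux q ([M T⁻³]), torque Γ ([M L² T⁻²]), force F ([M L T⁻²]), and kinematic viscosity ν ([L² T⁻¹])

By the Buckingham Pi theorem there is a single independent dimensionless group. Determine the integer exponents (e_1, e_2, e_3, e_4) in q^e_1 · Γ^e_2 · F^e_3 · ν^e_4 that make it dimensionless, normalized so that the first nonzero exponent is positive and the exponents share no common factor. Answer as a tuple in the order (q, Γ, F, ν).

M: e_1·(1) + e_2·(1) + e_3·(1) + e_4·(0) = 0
L: e_1·(0) + e_2·(2) + e_3·(1) + e_4·(2) = 0
T: e_1·(-3) + e_2·(-2) + e_3·(-2) + e_4·(-1) = 0
Solving this homogeneous linear system for the smallest-integer solution (first nonzero entry positive) gives (1, 3, -4, -1).

(1, 3, -4, -1)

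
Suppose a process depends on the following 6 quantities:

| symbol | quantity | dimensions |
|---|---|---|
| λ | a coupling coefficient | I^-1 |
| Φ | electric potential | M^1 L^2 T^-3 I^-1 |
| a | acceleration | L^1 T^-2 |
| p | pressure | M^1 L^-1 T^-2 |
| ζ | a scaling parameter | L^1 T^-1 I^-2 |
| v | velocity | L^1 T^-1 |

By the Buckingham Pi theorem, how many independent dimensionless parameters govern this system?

2

There are 6 variables and 4 base dimensions (M, L, T, I).
The dimension matrix has rank 4.
Independent dimensionless groups: 6 − 4 = 2.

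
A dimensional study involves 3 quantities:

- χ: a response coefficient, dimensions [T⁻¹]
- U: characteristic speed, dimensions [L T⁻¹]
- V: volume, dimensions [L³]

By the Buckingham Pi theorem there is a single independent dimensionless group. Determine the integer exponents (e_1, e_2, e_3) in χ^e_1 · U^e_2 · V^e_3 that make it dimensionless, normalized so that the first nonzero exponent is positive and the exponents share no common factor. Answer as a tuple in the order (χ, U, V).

L: e_1·(0) + e_2·(1) + e_3·(3) = 0
T: e_1·(-1) + e_2·(-1) + e_3·(0) = 0
Solving this homogeneous linear system for the smallest-integer solution (first nonzero entry positive) gives (3, -3, 1).

(3, -3, 1)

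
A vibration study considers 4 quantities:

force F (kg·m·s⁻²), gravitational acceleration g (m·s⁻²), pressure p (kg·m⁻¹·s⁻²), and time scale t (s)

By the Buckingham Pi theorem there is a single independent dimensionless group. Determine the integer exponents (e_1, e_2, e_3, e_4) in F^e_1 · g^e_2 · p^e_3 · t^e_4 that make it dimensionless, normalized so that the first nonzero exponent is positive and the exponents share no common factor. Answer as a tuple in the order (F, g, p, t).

M: e_1·(1) + e_2·(0) + e_3·(1) + e_4·(0) = 0
L: e_1·(1) + e_2·(1) + e_3·(-1) + e_4·(0) = 0
T: e_1·(-2) + e_2·(-2) + e_3·(-2) + e_4·(1) = 0
Solving this homogeneous linear system for the smallest-integer solution (first nonzero entry positive) gives (1, -2, -1, -4).

(1, -2, -1, -4)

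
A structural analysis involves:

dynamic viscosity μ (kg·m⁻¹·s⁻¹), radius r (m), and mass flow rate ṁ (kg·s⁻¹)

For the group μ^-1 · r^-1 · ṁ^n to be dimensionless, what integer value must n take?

1

Balance the M exponent: (1)·n from ṁ, plus −(1) − (0) = -1 from the rest, must sum to zero.
n − 1 = 0, so n = 1.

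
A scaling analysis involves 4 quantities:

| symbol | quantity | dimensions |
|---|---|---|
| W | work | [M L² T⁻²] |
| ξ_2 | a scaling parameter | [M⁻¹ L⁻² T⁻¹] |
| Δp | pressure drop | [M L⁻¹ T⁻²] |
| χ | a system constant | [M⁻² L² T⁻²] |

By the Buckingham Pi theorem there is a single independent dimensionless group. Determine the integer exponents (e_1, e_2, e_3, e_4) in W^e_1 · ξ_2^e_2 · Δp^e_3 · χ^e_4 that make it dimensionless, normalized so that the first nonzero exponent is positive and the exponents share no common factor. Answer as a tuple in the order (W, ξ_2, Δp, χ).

M: e_1·(1) + e_2·(-1) + e_3·(1) + e_4·(-2) = 0
L: e_1·(2) + e_2·(-2) + e_3·(-1) + e_4·(2) = 0
T: e_1·(-2) + e_2·(-1) + e_3·(-2) + e_4·(-2) = 0
Solving this homogeneous linear system for the smallest-integer solution (first nonzero entry positive) gives (2, 2, -2, -1).

(2, 2, -2, -1)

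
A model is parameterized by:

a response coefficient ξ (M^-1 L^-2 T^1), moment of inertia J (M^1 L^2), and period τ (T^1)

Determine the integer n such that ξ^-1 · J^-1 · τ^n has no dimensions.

1

Balance the T exponent: (1)·n from τ, plus −(1) − (0) = -1 from the rest, must sum to zero.
n − 1 = 0, so n = 1.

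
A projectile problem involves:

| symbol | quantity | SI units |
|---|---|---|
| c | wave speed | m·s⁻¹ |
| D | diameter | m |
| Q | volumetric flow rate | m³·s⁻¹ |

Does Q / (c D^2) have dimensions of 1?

Sum the exponent of each base dimension across the product:
  M: −[c]_M − 2·[D]_M + [Q]_M = −(0) − 2·(0) + (0) = 0
  L: −[c]_L − 2·[D]_L + [Q]_L = −(1) − 2·(1) + (3) = 0
  T: −[c]_T − 2·[D]_T + [Q]_T = −(-1) − 2·(0) + (-1) = 0
All base exponents vanish — dimensionless.

yes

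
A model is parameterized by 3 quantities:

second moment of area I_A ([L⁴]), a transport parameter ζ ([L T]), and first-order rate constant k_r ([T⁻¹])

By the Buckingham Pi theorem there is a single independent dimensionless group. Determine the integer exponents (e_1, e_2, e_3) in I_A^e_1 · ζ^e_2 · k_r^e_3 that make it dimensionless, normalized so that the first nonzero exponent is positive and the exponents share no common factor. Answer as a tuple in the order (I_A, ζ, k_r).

L: e_1·(4) + e_2·(1) + e_3·(0) = 0
T: e_1·(0) + e_2·(1) + e_3·(-1) = 0
Solving this homogeneous linear system for the smallest-integer solution (first nonzero entry positive) gives (1, -4, -4).

(1, -4, -4)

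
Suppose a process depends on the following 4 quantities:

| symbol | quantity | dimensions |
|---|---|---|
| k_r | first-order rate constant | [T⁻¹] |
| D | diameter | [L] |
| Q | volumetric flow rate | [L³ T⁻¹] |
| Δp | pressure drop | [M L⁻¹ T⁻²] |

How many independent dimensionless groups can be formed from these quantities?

1

There are 4 variables and 3 base dimensions (M, L, T).
The dimension matrix has rank 3.
Independent dimensionless groups: 4 − 3 = 1.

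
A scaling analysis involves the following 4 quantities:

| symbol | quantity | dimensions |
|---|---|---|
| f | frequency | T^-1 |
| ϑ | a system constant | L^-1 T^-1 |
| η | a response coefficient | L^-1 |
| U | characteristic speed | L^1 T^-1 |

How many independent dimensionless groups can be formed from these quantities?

2

There are 4 variables and 2 base dimensions (L, T).
The dimension matrix has rank 2.
Independent dimensionless groups: 4 − 2 = 2.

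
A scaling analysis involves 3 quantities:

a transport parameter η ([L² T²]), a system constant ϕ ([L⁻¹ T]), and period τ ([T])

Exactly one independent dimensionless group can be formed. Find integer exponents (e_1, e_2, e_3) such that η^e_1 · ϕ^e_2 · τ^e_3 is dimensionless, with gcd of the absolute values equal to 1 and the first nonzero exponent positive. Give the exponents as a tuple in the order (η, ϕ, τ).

(1, 2, -4)

L: e_1·(2) + e_2·(-1) + e_3·(0) = 0
T: e_1·(2) + e_2·(1) + e_3·(1) = 0
Solving this homogeneous linear system for the smallest-integer solution (first nonzero entry positive) gives (1, 2, -4).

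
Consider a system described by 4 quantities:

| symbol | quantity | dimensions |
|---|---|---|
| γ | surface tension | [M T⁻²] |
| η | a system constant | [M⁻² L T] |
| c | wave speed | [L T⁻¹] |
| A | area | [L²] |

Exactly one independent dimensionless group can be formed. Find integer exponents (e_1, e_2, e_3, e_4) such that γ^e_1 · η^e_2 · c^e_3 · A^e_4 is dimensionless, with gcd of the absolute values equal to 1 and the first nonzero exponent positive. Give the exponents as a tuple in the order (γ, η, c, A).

M: e_1·(1) + e_2·(-2) + e_3·(0) + e_4·(0) = 0
L: e_1·(0) + e_2·(1) + e_3·(1) + e_4·(2) = 0
T: e_1·(-2) + e_2·(1) + e_3·(-1) + e_4·(0) = 0
Solving this homogeneous linear system for the smallest-integer solution (first nonzero entry positive) gives (2, 1, -3, 1).

(2, 1, -3, 1)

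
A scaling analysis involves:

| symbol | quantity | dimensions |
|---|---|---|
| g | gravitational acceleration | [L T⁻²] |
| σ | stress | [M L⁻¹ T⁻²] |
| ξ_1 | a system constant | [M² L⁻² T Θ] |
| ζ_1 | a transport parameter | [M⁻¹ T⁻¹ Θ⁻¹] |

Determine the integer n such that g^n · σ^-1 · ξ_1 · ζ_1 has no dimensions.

1

Balance the L exponent: (1)·n from g, plus −(-1) + (-2) + (0) = -1 from the rest, must sum to zero.
n − 1 = 0, so n = 1.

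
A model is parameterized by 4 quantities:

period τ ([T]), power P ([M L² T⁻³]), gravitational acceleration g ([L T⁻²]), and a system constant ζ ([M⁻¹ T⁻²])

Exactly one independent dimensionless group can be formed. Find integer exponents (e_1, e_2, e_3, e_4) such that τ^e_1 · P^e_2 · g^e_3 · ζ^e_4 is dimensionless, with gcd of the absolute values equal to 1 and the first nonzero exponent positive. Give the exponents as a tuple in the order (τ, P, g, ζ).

(1, 1, -2, 1)

M: e_1·(0) + e_2·(1) + e_3·(0) + e_4·(-1) = 0
L: e_1·(0) + e_2·(2) + e_3·(1) + e_4·(0) = 0
T: e_1·(1) + e_2·(-3) + e_3·(-2) + e_4·(-2) = 0
Solving this homogeneous linear system for the smallest-integer solution (first nonzero entry positive) gives (1, 1, -2, 1).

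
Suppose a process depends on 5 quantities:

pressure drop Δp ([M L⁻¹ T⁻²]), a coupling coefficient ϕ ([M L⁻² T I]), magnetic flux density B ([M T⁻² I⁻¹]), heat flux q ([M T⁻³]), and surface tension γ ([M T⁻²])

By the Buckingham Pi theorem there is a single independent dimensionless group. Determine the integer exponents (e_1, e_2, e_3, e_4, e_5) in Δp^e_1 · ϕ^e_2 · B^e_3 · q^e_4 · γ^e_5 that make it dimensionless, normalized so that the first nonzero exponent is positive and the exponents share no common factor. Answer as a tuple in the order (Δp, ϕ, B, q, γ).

(2, -1, -1, -3, 3)

M: e_1·(1) + e_2·(1) + e_3·(1) + e_4·(1) + e_5·(1) = 0
L: e_1·(-1) + e_2·(-2) + e_3·(0) + e_4·(0) + e_5·(0) = 0
T: e_1·(-2) + e_2·(1) + e_3·(-2) + e_4·(-3) + e_5·(-2) = 0
I: e_1·(0) + e_2·(1) + e_3·(-1) + e_4·(0) + e_5·(0) = 0
Solving this homogeneous linear system for the smallest-integer solution (first nonzero entry positive) gives (2, -1, -1, -3, 3).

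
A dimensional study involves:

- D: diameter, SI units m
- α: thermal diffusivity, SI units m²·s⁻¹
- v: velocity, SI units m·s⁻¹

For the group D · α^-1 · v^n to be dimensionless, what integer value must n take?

Balance the L exponent: (1)·n from v, plus (1) − (2) = -1 from the rest, must sum to zero.
n − 1 = 0, so n = 1.

1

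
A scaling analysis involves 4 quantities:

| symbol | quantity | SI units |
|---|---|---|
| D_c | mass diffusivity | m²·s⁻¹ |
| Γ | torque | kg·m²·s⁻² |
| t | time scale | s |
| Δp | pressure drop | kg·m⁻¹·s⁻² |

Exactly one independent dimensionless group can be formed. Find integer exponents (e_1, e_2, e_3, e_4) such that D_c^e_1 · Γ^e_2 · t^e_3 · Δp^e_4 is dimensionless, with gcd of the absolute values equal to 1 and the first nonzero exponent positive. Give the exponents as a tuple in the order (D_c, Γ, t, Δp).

M: e_1·(0) + e_2·(1) + e_3·(0) + e_4·(1) = 0
L: e_1·(2) + e_2·(2) + e_3·(0) + e_4·(-1) = 0
T: e_1·(-1) + e_2·(-2) + e_3·(1) + e_4·(-2) = 0
Solving this homogeneous linear system for the smallest-integer solution (first nonzero entry positive) gives (3, -2, 3, 2).

(3, -2, 3, 2)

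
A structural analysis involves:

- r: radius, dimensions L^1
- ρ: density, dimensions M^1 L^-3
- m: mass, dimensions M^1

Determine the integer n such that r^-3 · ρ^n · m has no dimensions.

Balance the M exponent: (1)·n from ρ, plus −3·(0) + (1) = 1 from the rest, must sum to zero.
n + 1 = 0, so n = -1.

-1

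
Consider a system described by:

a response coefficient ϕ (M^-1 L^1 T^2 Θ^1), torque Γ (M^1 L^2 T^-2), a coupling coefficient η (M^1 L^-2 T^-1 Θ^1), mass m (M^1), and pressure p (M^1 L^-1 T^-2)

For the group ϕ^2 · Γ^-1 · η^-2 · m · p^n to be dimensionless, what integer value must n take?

4

Balance the M exponent: (1)·n from p, plus 2·(-1) − (1) − 2·(1) + (1) = -4 from the rest, must sum to zero.
n − 4 = 0, so n = 4.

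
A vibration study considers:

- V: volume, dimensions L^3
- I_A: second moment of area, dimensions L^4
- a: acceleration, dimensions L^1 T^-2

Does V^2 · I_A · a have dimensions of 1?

no

Sum the exponent of each base dimension across the product:
  L: 2·[V]_L + [I_A]_L + [a]_L = 2·(3) + (4) + (1) = 11
  T: 2·[V]_T + [I_A]_T + [a]_T = 2·(0) + (0) + (-2) = -2
Net dimensions [L¹¹ T⁻²] ≠ [1] — not dimensionless.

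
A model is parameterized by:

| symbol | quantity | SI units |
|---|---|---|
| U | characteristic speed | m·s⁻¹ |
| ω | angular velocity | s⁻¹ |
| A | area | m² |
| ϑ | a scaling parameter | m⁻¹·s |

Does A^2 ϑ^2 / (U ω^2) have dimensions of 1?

no

Sum the exponent of each base dimension across the product:
  L: −[U]_L − 2·[ω]_L + 2·[A]_L + 2·[ϑ]_L = −(1) − 2·(0) + 2·(2) + 2·(-1) = 1
  T: −[U]_T − 2·[ω]_T + 2·[A]_T + 2·[ϑ]_T = −(-1) − 2·(-1) + 2·(0) + 2·(1) = 5
Net dimensions [L T⁵] ≠ [1] — not dimensionless.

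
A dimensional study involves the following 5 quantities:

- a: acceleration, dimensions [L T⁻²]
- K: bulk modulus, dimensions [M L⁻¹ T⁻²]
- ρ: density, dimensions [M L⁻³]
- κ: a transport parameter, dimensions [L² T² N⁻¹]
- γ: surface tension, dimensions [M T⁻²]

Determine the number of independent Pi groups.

There are 5 variables and 4 base dimensions (M, L, T, N).
The dimension matrix has rank 4.
Independent dimensionless groups: 5 − 4 = 1.

1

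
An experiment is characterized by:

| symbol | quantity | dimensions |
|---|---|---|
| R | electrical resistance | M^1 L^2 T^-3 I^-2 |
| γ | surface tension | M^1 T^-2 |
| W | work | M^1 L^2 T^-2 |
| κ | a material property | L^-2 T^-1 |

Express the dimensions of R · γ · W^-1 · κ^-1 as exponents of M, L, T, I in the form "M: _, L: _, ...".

Collect each base-dimension exponent across the product:
  M: (1) + (1) − (1) − (0) = 1
  L: (2) + (0) − (2) − (-2) = 2
  T: (-3) + (-2) − (-2) − (-1) = -2
  I: (-2) + (0) − (0) − (0) = -2
So the dimensions are [M L² T⁻² I⁻²].

M: 1, L: 2, T: -2, I: -2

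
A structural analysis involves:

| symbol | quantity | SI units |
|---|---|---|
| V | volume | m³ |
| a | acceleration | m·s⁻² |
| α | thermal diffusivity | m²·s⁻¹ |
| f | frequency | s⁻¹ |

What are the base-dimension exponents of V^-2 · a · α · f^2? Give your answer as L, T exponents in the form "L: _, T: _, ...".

L: -3, T: -5

Collect each base-dimension exponent across the product:
  L: −2·(3) + (1) + (2) + 2·(0) = -3
  T: −2·(0) + (-2) + (-1) + 2·(-1) = -5
So the dimensions are [L⁻³ T⁻⁵].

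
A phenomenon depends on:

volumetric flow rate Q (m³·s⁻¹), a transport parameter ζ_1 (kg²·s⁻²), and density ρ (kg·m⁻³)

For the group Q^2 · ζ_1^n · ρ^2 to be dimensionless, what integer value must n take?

Balance the M exponent: (2)·n from ζ_1, plus 2·(0) + 2·(1) = 2 from the rest, must sum to zero.
2n + 2 = 0, so n = -1.

-1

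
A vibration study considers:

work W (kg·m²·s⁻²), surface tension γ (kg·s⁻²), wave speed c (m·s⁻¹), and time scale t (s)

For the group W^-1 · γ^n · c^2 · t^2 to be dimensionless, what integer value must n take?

Balance the M exponent: (1)·n from γ, plus −(1) + 2·(0) + 2·(0) = -1 from the rest, must sum to zero.
n − 1 = 0, so n = 1.

1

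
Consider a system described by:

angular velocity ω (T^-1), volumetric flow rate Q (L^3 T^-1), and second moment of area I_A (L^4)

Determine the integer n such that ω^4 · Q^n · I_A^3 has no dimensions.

Balance the L exponent: (3)·n from Q, plus 4·(0) + 3·(4) = 12 from the rest, must sum to zero.
3n + 12 = 0, so n = -4.

-4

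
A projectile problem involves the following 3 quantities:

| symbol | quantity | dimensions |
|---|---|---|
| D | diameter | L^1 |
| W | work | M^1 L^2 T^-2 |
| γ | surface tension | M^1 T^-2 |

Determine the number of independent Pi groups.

There are 3 variables and 3 base dimensions (M, L, T).
The dimension matrix has rank 2 (less than 3: the dimension vectors are linearly dependent).
Independent dimensionless groups: 3 − 2 = 1.

1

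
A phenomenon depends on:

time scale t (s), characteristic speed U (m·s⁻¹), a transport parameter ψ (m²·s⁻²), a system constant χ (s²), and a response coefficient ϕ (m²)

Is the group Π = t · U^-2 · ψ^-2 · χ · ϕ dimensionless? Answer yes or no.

Sum the exponent of each base dimension across the product:
  L: [t]_L − 2·[U]_L − 2·[ψ]_L + [χ]_L + [ϕ]_L = (0) − 2·(1) − 2·(2) + (0) + (2) = -4
  T: [t]_T − 2·[U]_T − 2·[ψ]_T + [χ]_T + [ϕ]_T = (1) − 2·(-1) − 2·(-2) + (2) + (0) = 9
Net dimensions [L⁻⁴ T⁹] ≠ [1] — not dimensionless.

no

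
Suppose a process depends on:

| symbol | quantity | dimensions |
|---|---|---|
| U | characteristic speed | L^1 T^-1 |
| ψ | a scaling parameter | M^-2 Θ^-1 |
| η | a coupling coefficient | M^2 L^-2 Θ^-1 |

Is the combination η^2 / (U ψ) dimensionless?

Sum the exponent of each base dimension across the product:
  M: −[U]_M − [ψ]_M + 2·[η]_M = −(0) − (-2) + 2·(2) = 6
  L: −[U]_L − [ψ]_L + 2·[η]_L = −(1) − (0) + 2·(-2) = -5
  T: −[U]_T − [ψ]_T + 2·[η]_T = −(-1) − (0) + 2·(0) = 1
  Θ: −[U]_Θ − [ψ]_Θ + 2·[η]_Θ = −(0) − (-1) + 2·(-1) = -1
Net dimensions [M⁶ L⁻⁵ T Θ⁻¹] ≠ [1] — not dimensionless.

no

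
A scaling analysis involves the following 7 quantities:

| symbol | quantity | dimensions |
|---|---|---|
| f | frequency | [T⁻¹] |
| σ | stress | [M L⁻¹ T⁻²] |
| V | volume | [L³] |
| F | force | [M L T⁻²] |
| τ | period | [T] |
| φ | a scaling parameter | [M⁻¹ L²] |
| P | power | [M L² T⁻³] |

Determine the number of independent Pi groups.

There are 7 variables and 3 base dimensions (M, L, T).
The dimension matrix has rank 3.
Independent dimensionless groups: 7 − 3 = 4.

4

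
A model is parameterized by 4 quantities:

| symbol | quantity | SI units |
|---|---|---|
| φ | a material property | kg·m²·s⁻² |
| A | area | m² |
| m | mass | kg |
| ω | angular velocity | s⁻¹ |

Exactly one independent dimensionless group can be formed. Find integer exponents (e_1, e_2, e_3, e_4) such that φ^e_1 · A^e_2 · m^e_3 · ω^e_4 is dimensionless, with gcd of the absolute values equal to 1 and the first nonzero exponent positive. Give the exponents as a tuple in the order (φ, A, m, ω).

M: e_1·(1) + e_2·(0) + e_3·(1) + e_4·(0) = 0
L: e_1·(2) + e_2·(2) + e_3·(0) + e_4·(0) = 0
T: e_1·(-2) + e_2·(0) + e_3·(0) + e_4·(-1) = 0
Solving this homogeneous linear system for the smallest-integer solution (first nonzero entry positive) gives (1, -1, -1, -2).

(1, -1, -1, -2)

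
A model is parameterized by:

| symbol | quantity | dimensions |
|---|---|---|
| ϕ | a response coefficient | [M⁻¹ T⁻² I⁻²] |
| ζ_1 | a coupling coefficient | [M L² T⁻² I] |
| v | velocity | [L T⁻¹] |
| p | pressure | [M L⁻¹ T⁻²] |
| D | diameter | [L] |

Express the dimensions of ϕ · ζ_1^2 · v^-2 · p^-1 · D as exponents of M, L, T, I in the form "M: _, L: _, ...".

Collect each base-dimension exponent across the product:
  M: (-1) + 2·(1) − 2·(0) − (1) + (0) = 0
  L: (0) + 2·(2) − 2·(1) − (-1) + (1) = 4
  T: (-2) + 2·(-2) − 2·(-1) − (-2) + (0) = -2
  I: (-2) + 2·(1) − 2·(0) − (0) + (0) = 0
So the dimensions are [L⁴ T⁻²].

M: 0, L: 4, T: -2, I: 0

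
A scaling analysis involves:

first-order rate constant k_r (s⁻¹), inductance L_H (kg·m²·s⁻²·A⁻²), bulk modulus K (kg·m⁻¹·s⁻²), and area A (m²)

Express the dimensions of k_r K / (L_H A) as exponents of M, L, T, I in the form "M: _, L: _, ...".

M: 0, L: -5, T: -1, I: 2

Collect each base-dimension exponent across the product:
  M: (0) − (1) + (1) − (0) = 0
  L: (0) − (2) + (-1) − (2) = -5
  T: (-1) − (-2) + (-2) − (0) = -1
  I: (0) − (-2) + (0) − (0) = 2
So the dimensions are [L⁻⁵ T⁻¹ I²].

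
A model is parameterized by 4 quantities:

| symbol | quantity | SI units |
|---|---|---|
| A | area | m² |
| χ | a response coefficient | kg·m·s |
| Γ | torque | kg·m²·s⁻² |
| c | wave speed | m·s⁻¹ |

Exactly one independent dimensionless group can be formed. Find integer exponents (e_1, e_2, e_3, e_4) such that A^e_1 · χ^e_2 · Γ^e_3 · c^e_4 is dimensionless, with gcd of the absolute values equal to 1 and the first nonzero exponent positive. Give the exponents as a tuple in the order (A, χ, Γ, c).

(1, -1, 1, -3)

M: e_1·(0) + e_2·(1) + e_3·(1) + e_4·(0) = 0
L: e_1·(2) + e_2·(1) + e_3·(2) + e_4·(1) = 0
T: e_1·(0) + e_2·(1) + e_3·(-2) + e_4·(-1) = 0
Solving this homogeneous linear system for the smallest-integer solution (first nonzero entry positive) gives (1, -1, 1, -3).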